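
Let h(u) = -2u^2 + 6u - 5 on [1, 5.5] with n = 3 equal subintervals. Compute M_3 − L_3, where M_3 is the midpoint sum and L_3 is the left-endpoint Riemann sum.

-18.5625

M_3 = -43.3125.
L_3 = -24.75.
M_3 − L_3 = -18.5625.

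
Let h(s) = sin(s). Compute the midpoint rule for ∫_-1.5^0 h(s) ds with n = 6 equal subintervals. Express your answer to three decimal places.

-0.932

Δs = (0 − (-1.5))/6 = 0.25.
Midpoints: -1.375, -1.125, -0.875, -0.625, -0.375, -0.125.
h(-1.375) ≈ -0.981, h(-1.125) ≈ -0.902, h(-0.875) ≈ -0.768, h(-0.625) ≈ -0.585, h(-0.375) ≈ -0.366, h(-0.125) ≈ -0.125.
Sum = Δs · [h(-1.375) + h(-1.125) + h(-0.875) + ...].
Sum ≈ -0.932.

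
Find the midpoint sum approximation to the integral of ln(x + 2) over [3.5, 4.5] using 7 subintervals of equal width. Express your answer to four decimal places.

1.7906

Δx = (4.5 − 3.5)/7 = 1/7.
Midpoints: 25/7, 26/7, 27/7, 4, 29/7, 30/7, 31/7.
f(25/7) ≈ 1.7177, f(26/7) ≈ 1.7430, f(27/7) ≈ 1.7677, f(4) ≈ 1.7918, f(29/7) ≈ 1.8153, f(30/7) ≈ 1.8383, f(31/7) ≈ 1.8608.
Sum = Δx · [f(25/7) + f(26/7) + f(27/7) + ...].
Sum ≈ 1.7906.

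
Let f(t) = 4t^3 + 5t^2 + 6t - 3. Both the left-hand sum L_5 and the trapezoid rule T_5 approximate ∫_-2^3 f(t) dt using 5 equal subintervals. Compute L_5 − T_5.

-97.5

L_5 = 35.
T_5 = 132.5.
L_5 − T_5 = -97.5.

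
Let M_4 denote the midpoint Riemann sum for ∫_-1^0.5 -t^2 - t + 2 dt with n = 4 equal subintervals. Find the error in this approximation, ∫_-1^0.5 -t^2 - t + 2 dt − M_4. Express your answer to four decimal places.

-0.0176

Exact integral: ∫_-1^0.5 f(t) dt = 3.
M_4 ≈ 3.017578.
Error ≈ 3 − 3.017578 ≈ -0.0176.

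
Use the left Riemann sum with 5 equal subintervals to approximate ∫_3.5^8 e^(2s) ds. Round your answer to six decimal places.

1583578.369573

Δs = (8 − 3.5)/5 = 0.9.
Left endpoints: 3.5, 4.4, 5.3, 6.2, 7.1.
f(3.5) ≈ 1096.633158, f(4.4) ≈ 6634.244006, f(5.3) ≈ 40134.837431, f(6.2) ≈ 242801.617498, f(7.1) ≈ 1468864.189654.
Sum = Δs · [f(3.5) + f(4.4) + f(5.3) + f(6.2) + f(7.1)].
Sum ≈ 1583578.369573.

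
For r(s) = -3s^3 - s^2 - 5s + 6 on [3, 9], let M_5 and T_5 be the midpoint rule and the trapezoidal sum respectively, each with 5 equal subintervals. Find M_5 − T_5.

118.8

M_5 = -5198.4.
T_5 = -5317.2.
M_5 − T_5 = 118.8.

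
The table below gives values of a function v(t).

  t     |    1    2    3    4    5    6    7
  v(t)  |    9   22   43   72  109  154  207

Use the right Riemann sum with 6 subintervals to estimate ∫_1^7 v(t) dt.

607

Δt = 1.
Sum = 1·[22 + 43 + 72 + 109 + 154 + 207] = 607.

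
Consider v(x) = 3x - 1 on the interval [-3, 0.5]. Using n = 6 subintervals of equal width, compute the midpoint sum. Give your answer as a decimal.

Δx = (0.5 − (-3))/6 = 7/12.
Midpoints: -65/24, -2.125, -37/24, -23/24, -0.375, 5/24.
v(-65/24) = -9.125, v(-2.125) = -7.375, v(-37/24) = -5.625, v(-23/24) = -3.875, v(-0.375) = -2.125, v(5/24) = -0.375.
Sum = Δx · [v(-65/24) + v(-2.125) + v(-37/24) + ...].
Sum = -16.625.

-16.625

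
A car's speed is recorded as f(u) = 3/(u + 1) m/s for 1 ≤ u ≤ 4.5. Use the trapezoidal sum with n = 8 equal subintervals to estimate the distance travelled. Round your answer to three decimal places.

Δu = (4.5 − 1)/8 = 0.4375.
f(1) = 1.5, f(1.4375) = 16/13, f(1.875) = 24/23, f(2.3125) = 48/53, f(2.75) = 0.8, f(3.1875) = 48/67, f(3.625) = 24/37, f(4.0625) = 16/27, f(4.5) = 6/11.
T_8 = (Δu/2)·[f(u_0) + 2f(u_1) + ... + 2f(u_{7}) + f(u_8)].
Sum ≈ 3.045.

3.045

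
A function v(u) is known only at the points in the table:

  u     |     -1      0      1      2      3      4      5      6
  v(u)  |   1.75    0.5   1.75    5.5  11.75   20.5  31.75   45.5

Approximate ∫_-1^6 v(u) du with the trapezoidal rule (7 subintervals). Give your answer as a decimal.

95.375

Δu = 1.
T_7 = (1/2)·[1.75 + 2·0.5 + 2·1.75 + 2·5.5 + 2·11.75 + 2·20.5 + 2·31.75 + 45.5] = 95.375.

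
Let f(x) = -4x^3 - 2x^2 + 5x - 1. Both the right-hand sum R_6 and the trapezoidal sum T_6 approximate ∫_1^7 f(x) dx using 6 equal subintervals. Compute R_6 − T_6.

-717

R_6 = -3281.
T_6 = -2564.
R_6 − T_6 = -717.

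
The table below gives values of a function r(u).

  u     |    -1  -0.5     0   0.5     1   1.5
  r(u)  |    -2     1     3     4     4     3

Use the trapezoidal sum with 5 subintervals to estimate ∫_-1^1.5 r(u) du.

Δu = 0.5.
T_5 = (0.5/2)·[(-2) + 2·1 + 2·3 + 2·4 + 2·4 + 3] = 6.25.

6.25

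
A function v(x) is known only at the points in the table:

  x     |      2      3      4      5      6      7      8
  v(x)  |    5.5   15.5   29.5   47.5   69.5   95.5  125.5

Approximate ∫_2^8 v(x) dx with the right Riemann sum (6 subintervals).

Δx = 1.
Sum = 1·[15.5 + 29.5 + 47.5 + 69.5 + 95.5 + 125.5] = 383.

383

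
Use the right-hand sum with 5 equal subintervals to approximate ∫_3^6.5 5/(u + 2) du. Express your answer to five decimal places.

Δu = (6.5 − 3)/5 = 0.7.
Right endpoints: 3.7, 4.4, 5.1, 5.8, 6.5.
f(3.7) = 50/57, f(4.4) = 0.78125, f(5.1) = 50/71, f(5.8) = 25/39, f(6.5) = 10/17.
Sum = Δu · [f(3.7) + f(4.4) + f(5.1) + f(5.8) + f(6.5)].
Sum ≈ 2.51435.

2.51435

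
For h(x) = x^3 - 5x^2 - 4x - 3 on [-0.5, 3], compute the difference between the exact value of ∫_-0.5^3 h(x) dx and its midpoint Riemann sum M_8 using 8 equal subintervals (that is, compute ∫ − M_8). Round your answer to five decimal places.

Exact integral: ∫_-0.5^3 h(x) dx ≈ -52.9739583.
M_8 ≈ -52.9041748.
Error ≈ -52.9739583 − (-52.9041748) ≈ -0.06978.

-0.06978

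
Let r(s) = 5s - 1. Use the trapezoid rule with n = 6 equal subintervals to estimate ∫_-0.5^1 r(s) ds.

0.375

Δs = (1 − (-0.5))/6 = 0.25.
r(-0.5) = -3.5, r(-0.25) = -2.25, r(0) = -1, r(0.25) = 0.25, r(0.5) = 1.5, r(0.75) = 2.75, r(1) = 4.
T_6 = (Δs/2)·[r(s_0) + 2r(s_1) + ... + 2r(s_{5}) + r(s_6)].
Sum = 0.375.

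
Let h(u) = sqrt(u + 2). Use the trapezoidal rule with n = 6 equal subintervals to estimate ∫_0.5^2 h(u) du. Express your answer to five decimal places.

Δu = (2 − 0.5)/6 = 0.25.
h(0.5) ≈ 1.58114, h(0.75) ≈ 1.65831, h(1) ≈ 1.73205, h(1.25) ≈ 1.80278, h(1.5) ≈ 1.87083, h(1.75) ≈ 1.93649, h(2) ≈ 2.00000.
T_6 = (Δu/2)·[h(u_0) + 2h(u_1) + ... + 2h(u_{5}) + h(u_6)].
Sum ≈ 2.69776.

2.69776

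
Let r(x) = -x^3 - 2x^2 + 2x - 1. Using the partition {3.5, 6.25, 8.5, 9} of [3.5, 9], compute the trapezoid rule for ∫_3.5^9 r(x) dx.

-2100.9140625

Subinterval widths: 2.75, 2.25, 0.5.
r(3.5) = -61.375, r(6.25) = -310.765625, r(8.5) = -742.625, r(9) = -874.
On each subinterval the trapezoid contributes (Δx_i/2)·[r(x_{i-1}) + r(x_i)].
Sum = -2100.9140625.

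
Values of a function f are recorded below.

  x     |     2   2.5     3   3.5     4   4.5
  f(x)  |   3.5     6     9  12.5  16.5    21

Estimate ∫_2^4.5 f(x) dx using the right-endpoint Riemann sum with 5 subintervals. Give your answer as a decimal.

Δx = 0.5.
Sum = 0.5·[6 + 9 + 12.5 + 16.5 + 21] = 32.5.

32.5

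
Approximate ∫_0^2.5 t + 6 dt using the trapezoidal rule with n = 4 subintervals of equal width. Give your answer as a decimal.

18.125

Δt = (2.5 − 0)/4 = 0.625.
f(0) = 6, f(0.625) = 6.625, f(1.25) = 7.25, f(1.875) = 7.875, f(2.5) = 8.5.
T_4 = (Δt/2)·[f(t_0) + 2f(t_1) + 2f(t_2) + 2f(t_3) + f(t_4)].
Sum = 18.125.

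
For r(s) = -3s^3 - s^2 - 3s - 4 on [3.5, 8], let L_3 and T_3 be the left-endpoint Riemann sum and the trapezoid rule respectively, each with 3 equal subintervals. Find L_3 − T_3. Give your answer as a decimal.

1104.46875

L_3 = -2196.
T_3 = -3300.46875.
L_3 − T_3 = 1104.46875.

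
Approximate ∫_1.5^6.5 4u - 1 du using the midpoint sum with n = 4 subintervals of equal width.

75

Δu = (6.5 − 1.5)/4 = 1.25.
Midpoints: 2.125, 3.375, 4.625, 5.875.
f(2.125) = 7.5, f(3.375) = 12.5, f(4.625) = 17.5, f(5.875) = 22.5.
Sum = Δu · [f(2.125) + f(3.375) + f(4.625) + f(5.875)].
Sum = 75.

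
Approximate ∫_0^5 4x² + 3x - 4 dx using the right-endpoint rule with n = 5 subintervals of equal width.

245

Δx = (5 − 0)/5 = 1.
Right endpoints: 1, 2, 3, 4, 5.
f(1) = 3, f(2) = 18, f(3) = 41, f(4) = 72, f(5) = 111.
Sum = Δx · [f(1) + f(2) + f(3) + f(4) + f(5)].
Sum = 245.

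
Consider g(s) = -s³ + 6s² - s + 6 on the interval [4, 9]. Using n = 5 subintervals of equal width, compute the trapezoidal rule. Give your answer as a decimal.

-260

Δs = (9 − 4)/5 = 1.
g(4) = 34, g(5) = 26, g(6) = 0, g(7) = -50, g(8) = -130, g(9) = -246.
T_5 = (Δs/2)·[g(s_0) + 2g(s_1) + ... + 2g(s_{4}) + g(s_5)].
Sum = -260.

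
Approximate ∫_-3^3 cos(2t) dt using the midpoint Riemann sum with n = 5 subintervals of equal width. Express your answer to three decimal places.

Δt = (3 − (-3))/5 = 1.2.
Midpoints: -2.4, -1.2, 0, 1.2, 2.4.
f(-2.4) ≈ 0.087, f(-1.2) ≈ -0.737, f(0) ≈ 1.000, f(1.2) ≈ -0.737, f(2.4) ≈ 0.087.
Sum = Δt · [f(-2.4) + f(-1.2) + f(0) + f(1.2) + f(2.4)].
Sum ≈ -0.360.

-0.360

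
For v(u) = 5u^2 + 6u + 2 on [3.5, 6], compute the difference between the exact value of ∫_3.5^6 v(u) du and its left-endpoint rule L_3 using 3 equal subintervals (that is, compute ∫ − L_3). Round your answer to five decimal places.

Exact integral: ∫_3.5^6 v(u) du ≈ 364.7916667.
L_3 ≈ 310.5092593.
Error ≈ 364.7916667 − 310.5092593 ≈ 54.28241.

54.28241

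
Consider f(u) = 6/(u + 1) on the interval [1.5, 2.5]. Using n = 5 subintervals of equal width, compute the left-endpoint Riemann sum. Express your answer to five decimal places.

2.08897

Δu = (2.5 − 1.5)/5 = 0.2.
Left endpoints: 1.5, 1.7, 1.9, 2.1, 2.3.
f(1.5) = 2.4, f(1.7) = 20/9, f(1.9) = 60/29, f(2.1) = 60/31, f(2.3) = 20/11.
Sum = Δu · [f(1.5) + f(1.7) + f(1.9) + f(2.1) + f(2.3)].
Sum ≈ 2.08897.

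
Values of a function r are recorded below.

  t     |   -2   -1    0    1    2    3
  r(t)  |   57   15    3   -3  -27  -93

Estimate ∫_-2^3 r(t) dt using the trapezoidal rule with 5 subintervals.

Δt = 1.
T_5 = (1/2)·[57 + 2·15 + 2·3 + 2·(-3) + 2·(-27) + (-93)] = -30.

-30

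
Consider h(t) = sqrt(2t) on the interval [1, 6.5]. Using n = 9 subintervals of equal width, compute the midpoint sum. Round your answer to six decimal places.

Δt = (6.5 − 1)/9 = 11/18.
Midpoints: 47/36, 23/12, 91/36, 113/36, 3.75, 157/36, 179/36, 67/12, 223/36.
h(47/36) ≈ 1.615893, h(23/12) ≈ 1.957890, h(91/36) ≈ 2.248456, h(113/36) ≈ 2.505549, h(3.75) ≈ 2.738613, h(157/36) ≈ 2.953341, h(179/36) ≈ 3.153481, h(67/12) ≈ 3.341656, h(223/36) ≈ 3.519785.
Sum = Δt · [h(47/36) + h(23/12) + h(91/36) + ...].
Sum ≈ 14.687851.

14.687851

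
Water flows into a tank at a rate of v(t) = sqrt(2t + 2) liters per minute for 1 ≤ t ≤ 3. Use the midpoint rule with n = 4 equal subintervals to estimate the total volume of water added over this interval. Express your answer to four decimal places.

Δt = (3 − 1)/4 = 0.5.
Midpoints: 1.25, 1.75, 2.25, 2.75.
v(1.25) ≈ 2.1213, v(1.75) ≈ 2.3452, v(2.25) ≈ 2.5495, v(2.75) ≈ 2.7386.
Sum = Δt · [v(1.25) + v(1.75) + v(2.25) + v(2.75)].
Sum ≈ 4.8773.

4.8773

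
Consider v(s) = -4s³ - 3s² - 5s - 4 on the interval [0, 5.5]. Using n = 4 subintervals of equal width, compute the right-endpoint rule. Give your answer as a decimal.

Δs = (5.5 − 0)/4 = 1.375.
Right endpoints: 1.375, 2.75, 4.125, 5.5.
v(1.375) = -26.9453125, v(2.75) = -123.625, v(4.125) = -356.4296875, v(5.5) = -787.75.
Sum = Δs · [v(1.375) + v(2.75) + v(4.125) + v(5.5)].
Sum = -1780.28125.

-1780.28125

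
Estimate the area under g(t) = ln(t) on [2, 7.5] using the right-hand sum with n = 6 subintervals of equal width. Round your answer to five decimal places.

8.80584

Δt = (7.5 − 2)/6 = 11/12.
Right endpoints: 35/12, 23/6, 4.75, 17/3, 79/12, 7.5.
g(35/12) ≈ 1.07044, g(23/6) ≈ 1.34373, g(4.75) ≈ 1.55814, g(17/3) ≈ 1.73460, g(79/12) ≈ 1.88454, g(7.5) ≈ 2.01490.
Sum = Δt · [g(35/12) + g(23/6) + g(4.75) + ...].
Sum ≈ 8.80584.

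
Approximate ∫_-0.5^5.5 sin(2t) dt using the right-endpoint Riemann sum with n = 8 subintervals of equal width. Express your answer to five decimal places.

0.15626

Δt = (5.5 − (-0.5))/8 = 0.75.
Right endpoints: 0.25, 1, 1.75, 2.5, 3.25, 4, 4.75, 5.5.
f(0.25) ≈ 0.47943, f(1) ≈ 0.90930, f(1.75) ≈ -0.35078, f(2.5) ≈ -0.95892, f(3.25) ≈ 0.21512, f(4) ≈ 0.98936, f(4.75) ≈ -0.07515, f(5.5) ≈ -0.99999.
Sum = Δt · [f(0.25) + f(1) + f(1.75) + ...].
Sum ≈ 0.15626.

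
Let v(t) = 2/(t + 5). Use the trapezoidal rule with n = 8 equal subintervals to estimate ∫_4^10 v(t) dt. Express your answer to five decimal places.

1.02239

Δt = (10 − 4)/8 = 0.75.
v(4) = 2/9, v(4.75) = 8/39, v(5.5) = 4/21, v(6.25) = 8/45, v(7) = 1/6, v(7.75) = 8/51, v(8.5) = 4/27, v(9.25) = 8/57, v(10) = 2/15.
T_8 = (Δt/2)·[v(t_0) + 2v(t_1) + ... + 2v(t_{7}) + v(t_8)].
Sum ≈ 1.02239.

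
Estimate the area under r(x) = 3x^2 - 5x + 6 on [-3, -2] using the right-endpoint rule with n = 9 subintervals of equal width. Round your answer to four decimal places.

36.3951

Δx = (-2 − (-3))/9 = 1/9.
Right endpoints: -26/9, -25/9, -8/3, -23/9, -22/9, -7/3, -20/9, -19/9, -2.
r(-26/9) = 1228/27, r(-25/9) = 1162/27, r(-8/3) = 122/3, r(-23/9) = 1036/27, r(-22/9) = 976/27, r(-7/3) = 34, r(-20/9) = 862/27, r(-19/9) = 808/27, r(-2) = 28.
Sum = Δx · [r(-26/9) + r(-25/9) + r(-8/3) + ...].
Sum ≈ 36.3951.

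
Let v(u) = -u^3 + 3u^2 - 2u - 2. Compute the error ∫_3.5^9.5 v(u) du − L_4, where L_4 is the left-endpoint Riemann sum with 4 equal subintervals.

Exact integral: ∫_3.5^9.5 v(u) du = -1274.25.
L_4 = -867.
Error = -1274.25 − (-867) = -407.25.

-407.25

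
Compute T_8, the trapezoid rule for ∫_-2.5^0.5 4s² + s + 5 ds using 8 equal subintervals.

Δs = (0.5 − (-2.5))/8 = 0.375.
f(-2.5) = 27.5, f(-2.125) = 20.9375, f(-1.75) = 15.5, f(-1.375) = 11.1875, f(-1) = 8, f(-0.625) = 5.9375, f(-0.25) = 5, f(0.125) = 5.1875, f(0.5) = 6.5.
T_8 = (Δs/2)·[f(s_0) + 2f(s_1) + ... + 2f(s_{7}) + f(s_8)].
Sum = 33.28125.

33.28125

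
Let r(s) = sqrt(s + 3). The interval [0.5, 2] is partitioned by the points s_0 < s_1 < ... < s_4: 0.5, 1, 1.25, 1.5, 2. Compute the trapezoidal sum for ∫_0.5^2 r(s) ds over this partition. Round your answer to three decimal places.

Subinterval widths: 0.5, 0.25, 0.25, 0.5.
r(0.5) ≈ 1.871, r(1) ≈ 2.000, r(1.25) ≈ 2.062, r(1.5) ≈ 2.121, r(2) ≈ 2.236.
On each subinterval the trapezoid contributes (Δs_i/2)·[r(s_{i-1}) + r(s_i)].
Sum ≈ 3.088.

3.088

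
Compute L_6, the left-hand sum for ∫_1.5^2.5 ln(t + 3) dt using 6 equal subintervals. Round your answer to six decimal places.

1.590950

Δt = (2.5 − 1.5)/6 = 1/6.
Left endpoints: 1.5, 5/3, 11/6, 2, 13/6, 7/3.
f(1.5) ≈ 1.504077, f(5/3) ≈ 1.540445, f(11/6) ≈ 1.575536, f(2) ≈ 1.609438, f(13/6) ≈ 1.642228, f(7/3) ≈ 1.673976.
Sum = Δt · [f(1.5) + f(5/3) + f(11/6) + ...].
Sum ≈ 1.590950.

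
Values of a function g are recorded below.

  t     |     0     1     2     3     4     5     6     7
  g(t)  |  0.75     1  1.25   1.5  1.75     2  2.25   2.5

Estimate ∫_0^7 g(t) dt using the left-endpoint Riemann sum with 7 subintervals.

Δt = 1.
Sum = 1·[0.75 + 1 + 1.25 + 1.5 + 1.75 + 2 + 2.25] = 10.5.

10.5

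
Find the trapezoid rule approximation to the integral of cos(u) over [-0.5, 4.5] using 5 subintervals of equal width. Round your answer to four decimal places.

Δu = (4.5 − (-0.5))/5 = 1.
f(-0.5) ≈ 0.8776, f(0.5) ≈ 0.8776, f(1.5) ≈ 0.0707, f(2.5) ≈ -0.8011, f(3.5) ≈ -0.9365, f(4.5) ≈ -0.2108.
T_5 = (Δu/2)·[f(u_0) + 2f(u_1) + ... + 2f(u_{4}) + f(u_5)].
Sum ≈ -0.4559.

-0.4559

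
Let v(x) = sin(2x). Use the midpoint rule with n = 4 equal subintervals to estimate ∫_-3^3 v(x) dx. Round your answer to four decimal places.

0.0000

Δx = (3 − (-3))/4 = 1.5.
Midpoints: -2.25, -0.75, 0.75, 2.25.
v(-2.25) ≈ 0.9775, v(-0.75) ≈ -0.9975, v(0.75) ≈ 0.9975, v(2.25) ≈ -0.9775.
Sum = Δx · [v(-2.25) + v(-0.75) + v(0.75) + v(2.25)].
Sum ≈ 0.0000.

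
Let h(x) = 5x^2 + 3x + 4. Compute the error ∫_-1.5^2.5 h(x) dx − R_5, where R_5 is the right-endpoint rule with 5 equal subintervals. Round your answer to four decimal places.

-14.9333

Exact integral: ∫_-1.5^2.5 h(x) dx ≈ 53.666667.
R_5 = 68.6.
Error ≈ 53.666667 − 68.6 ≈ -14.9333.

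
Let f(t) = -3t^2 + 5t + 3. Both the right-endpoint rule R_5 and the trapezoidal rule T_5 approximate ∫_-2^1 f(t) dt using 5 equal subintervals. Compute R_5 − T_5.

R_5 = -0.84.
T_5 = -8.04.
R_5 − T_5 = 7.2.

7.2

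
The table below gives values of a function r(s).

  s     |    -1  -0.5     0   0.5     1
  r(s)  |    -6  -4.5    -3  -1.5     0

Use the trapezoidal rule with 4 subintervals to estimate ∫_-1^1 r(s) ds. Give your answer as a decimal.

Δs = 0.5.
T_4 = (0.5/2)·[(-6) + 2·(-4.5) + 2·(-3) + 2·(-1.5) + 0] = -6.

-6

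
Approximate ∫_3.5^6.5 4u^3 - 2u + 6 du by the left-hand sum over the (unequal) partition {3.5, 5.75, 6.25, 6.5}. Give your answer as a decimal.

1003.609375

Subinterval widths: 2.25, 0.5, 0.25.
Left endpoints: 3.5, 5.75, 6.25.
f(3.5) = 170.5, f(5.75) = 754.9375, f(6.25) = 970.0625.
Sum = Σ Δu_i · f(u_i).
Sum = 1003.609375.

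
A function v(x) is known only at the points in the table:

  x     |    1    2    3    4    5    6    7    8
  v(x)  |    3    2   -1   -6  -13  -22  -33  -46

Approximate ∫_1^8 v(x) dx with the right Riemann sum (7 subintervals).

Δx = 1.
Sum = 1·[2 + (-1) + (-6) + (-13) + (-22) + (-33) + (-46)] = -119.

-119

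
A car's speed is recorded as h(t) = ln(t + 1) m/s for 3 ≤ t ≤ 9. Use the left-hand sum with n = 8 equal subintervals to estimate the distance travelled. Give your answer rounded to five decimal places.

Δt = (9 − 3)/8 = 0.75.
Left endpoints: 3, 3.75, 4.5, 5.25, 6, 6.75, 7.5, 8.25.
h(3) ≈ 1.38629, h(3.75) ≈ 1.55814, h(4.5) ≈ 1.70475, h(5.25) ≈ 1.83258, h(6) ≈ 1.94591, h(6.75) ≈ 2.04769, h(7.5) ≈ 2.14007, h(8.25) ≈ 2.22462.
Sum = Δt · [h(3) + h(3.75) + h(4.5) + ...].
Sum ≈ 11.13005.

11.13005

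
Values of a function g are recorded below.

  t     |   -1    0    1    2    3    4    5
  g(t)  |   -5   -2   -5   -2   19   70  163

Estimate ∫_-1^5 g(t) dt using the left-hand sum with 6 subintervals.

Δt = 1.
Sum = 1·[(-5) + (-2) + (-5) + (-2) + 19 + 70] = 75.

75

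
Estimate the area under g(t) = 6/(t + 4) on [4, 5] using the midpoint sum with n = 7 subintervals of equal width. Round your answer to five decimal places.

0.70668

Δt = (5 − 4)/7 = 1/7.
Midpoints: 57/14, 59/14, 61/14, 4.5, 65/14, 67/14, 69/14.
g(57/14) = 84/113, g(59/14) = 84/115, g(61/14) = 28/39, g(4.5) = 12/17, g(65/14) = 84/121, g(67/14) = 28/41, g(69/14) = 0.672.
Sum = Δt · [g(57/14) + g(59/14) + g(61/14) + ...].
Sum ≈ 0.70668.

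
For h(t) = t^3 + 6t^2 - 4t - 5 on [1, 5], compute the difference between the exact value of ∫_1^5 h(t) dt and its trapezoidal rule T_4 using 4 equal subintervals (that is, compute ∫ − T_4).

-10

Exact integral: ∫_1^5 h(t) dt = 336.
T_4 = 346.
Error = 336 − 346 = -10.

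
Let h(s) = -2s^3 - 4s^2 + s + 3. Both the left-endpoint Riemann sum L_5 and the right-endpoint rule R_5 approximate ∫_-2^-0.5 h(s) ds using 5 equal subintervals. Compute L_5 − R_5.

L_5 = 0.06.
R_5 = 0.285.
L_5 − R_5 = -0.225.

-0.225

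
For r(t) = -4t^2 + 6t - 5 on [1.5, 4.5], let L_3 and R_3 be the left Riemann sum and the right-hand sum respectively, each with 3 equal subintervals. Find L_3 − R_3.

54

L_3 = -53.
R_3 = -107.
L_3 − R_3 = 54.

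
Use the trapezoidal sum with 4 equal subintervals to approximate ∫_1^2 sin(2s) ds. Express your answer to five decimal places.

0.11626

Δs = (2 − 1)/4 = 0.25.
f(1) ≈ 0.90930, f(1.25) ≈ 0.59847, f(1.5) ≈ 0.14112, f(1.75) ≈ -0.35078, f(2) ≈ -0.75680.
T_4 = (Δs/2)·[f(s_0) + 2f(s_1) + 2f(s_2) + 2f(s_3) + f(s_4)].
Sum ≈ 0.11626.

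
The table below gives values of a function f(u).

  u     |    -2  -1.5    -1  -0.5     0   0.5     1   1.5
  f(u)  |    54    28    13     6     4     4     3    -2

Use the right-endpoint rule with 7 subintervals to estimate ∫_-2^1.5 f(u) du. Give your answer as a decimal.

28

Δu = 0.5.
Sum = 0.5·[28 + 13 + 6 + 4 + 4 + 3 + (-2)] = 28.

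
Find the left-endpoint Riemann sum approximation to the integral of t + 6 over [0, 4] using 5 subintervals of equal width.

Δt = (4 − 0)/5 = 0.8.
Left endpoints: 0, 0.8, 1.6, 2.4, 3.2.
f(0) = 6, f(0.8) = 6.8, f(1.6) = 7.6, f(2.4) = 8.4, f(3.2) = 9.2.
Sum = Δt · [f(0) + f(0.8) + f(1.6) + f(2.4) + f(3.2)].
Sum = 30.4.

30.4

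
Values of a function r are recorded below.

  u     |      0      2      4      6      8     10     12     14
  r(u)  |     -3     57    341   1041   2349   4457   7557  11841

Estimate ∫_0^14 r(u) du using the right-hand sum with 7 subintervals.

Δu = 2.
Sum = 2·[57 + 341 + 1041 + 2349 + 4457 + 7557 + 11841] = 55286.

55286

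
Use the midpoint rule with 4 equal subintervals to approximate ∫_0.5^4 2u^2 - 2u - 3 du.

Δu = (4 − 0.5)/4 = 0.875.
Midpoints: 0.9375, 1.8125, 2.6875, 3.5625.
f(0.9375) = -3.1171875, f(1.8125) = -0.0546875, f(2.6875) = 6.0703125, f(3.5625) = 15.2578125.
Sum = Δu · [f(0.9375) + f(1.8125) + f(2.6875) + f(3.5625)].
Sum = 15.88671875.

15.88671875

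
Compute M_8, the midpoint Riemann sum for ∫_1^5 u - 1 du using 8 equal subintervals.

Δu = (5 − 1)/8 = 0.5.
Midpoints: 1.25, 1.75, 2.25, 2.75, 3.25, 3.75, 4.25, 4.75.
f(1.25) = 0.25, f(1.75) = 0.75, f(2.25) = 1.25, f(2.75) = 1.75, f(3.25) = 2.25, f(3.75) = 2.75, f(4.25) = 3.25, f(4.75) = 3.75.
Sum = Δu · [f(1.25) + f(1.75) + f(2.25) + ...].
Sum = 8.

8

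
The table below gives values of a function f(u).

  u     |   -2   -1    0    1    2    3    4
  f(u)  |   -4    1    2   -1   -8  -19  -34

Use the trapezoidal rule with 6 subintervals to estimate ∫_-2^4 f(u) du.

-44

Δu = 1.
T_6 = (1/2)·[(-4) + 2·1 + 2·2 + 2·(-1) + 2·(-8) + 2·(-19) + (-34)] = -44.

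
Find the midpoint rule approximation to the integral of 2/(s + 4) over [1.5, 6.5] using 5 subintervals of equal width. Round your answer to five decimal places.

1.29127

Δs = (6.5 − 1.5)/5 = 1.
Midpoints: 2, 3, 4, 5, 6.
f(2) = 1/3, f(3) = 2/7, f(4) = 0.25, f(5) = 2/9, f(6) = 0.2.
Sum = Δs · [f(2) + f(3) + f(4) + f(5) + f(6)].
Sum ≈ 1.29127.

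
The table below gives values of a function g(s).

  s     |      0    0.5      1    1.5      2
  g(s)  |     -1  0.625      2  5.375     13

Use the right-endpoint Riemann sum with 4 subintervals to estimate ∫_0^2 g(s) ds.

Δs = 0.5.
Sum = 0.5·[0.625 + 2 + 5.375 + 13] = 10.5.

10.5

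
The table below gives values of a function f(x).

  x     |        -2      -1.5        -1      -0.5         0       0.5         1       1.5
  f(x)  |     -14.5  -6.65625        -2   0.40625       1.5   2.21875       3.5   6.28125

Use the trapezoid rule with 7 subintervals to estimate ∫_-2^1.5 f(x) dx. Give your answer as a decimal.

Δx = 0.5.
T_7 = (0.5/2)·[(-14.5) + 2·(-6.65625) + 2·(-2) + 2·0.40625 + 2·1.5 + 2·2.21875 + 2·3.5 + 6.28125] = -2.5703125.

-2.5703125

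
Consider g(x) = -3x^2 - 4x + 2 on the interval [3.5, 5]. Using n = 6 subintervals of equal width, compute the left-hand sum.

Δx = (5 − 3.5)/6 = 0.25.
Left endpoints: 3.5, 3.75, 4, 4.25, 4.5, 4.75.
g(3.5) = -48.75, g(3.75) = -55.1875, g(4) = -62, g(4.25) = -69.1875, g(4.5) = -76.75, g(4.75) = -84.6875.
Sum = Δx · [g(3.5) + g(3.75) + g(4) + ...].
Sum = -99.140625.

-99.140625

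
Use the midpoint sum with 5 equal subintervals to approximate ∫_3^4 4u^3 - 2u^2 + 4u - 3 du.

Δu = (4 − 3)/5 = 0.2.
Midpoints: 3.1, 3.3, 3.5, 3.7, 3.9.
f(3.1) = 109.344, f(3.3) = 132.168, f(3.5) = 158, f(3.7) = 187.032, f(3.9) = 219.456.
Sum = Δu · [f(3.1) + f(3.3) + f(3.5) + f(3.7) + f(3.9)].
Sum = 161.2.

161.2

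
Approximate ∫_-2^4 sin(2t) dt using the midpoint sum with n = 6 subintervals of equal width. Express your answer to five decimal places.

-0.30194

Δt = (4 − (-2))/6 = 1.
Midpoints: -1.5, -0.5, 0.5, 1.5, 2.5, 3.5.
f(-1.5) ≈ -0.14112, f(-0.5) ≈ -0.84147, f(0.5) ≈ 0.84147, f(1.5) ≈ 0.14112, f(2.5) ≈ -0.95892, f(3.5) ≈ 0.65699.
Sum = Δt · [f(-1.5) + f(-0.5) + f(0.5) + ...].
Sum ≈ -0.30194.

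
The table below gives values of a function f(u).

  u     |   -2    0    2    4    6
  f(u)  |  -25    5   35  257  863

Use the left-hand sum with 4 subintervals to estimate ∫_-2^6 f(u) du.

Δu = 2.
Sum = 2·[(-25) + 5 + 35 + 257] = 544.

544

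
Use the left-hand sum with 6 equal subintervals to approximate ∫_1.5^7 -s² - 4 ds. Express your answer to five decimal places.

-114.55150

Δs = (7 − 1.5)/6 = 11/12.
Left endpoints: 1.5, 29/12, 10/3, 4.25, 31/6, 73/12.
f(1.5) = -6.25, f(29/12) = -1417/144, f(10/3) = -136/9, f(4.25) = -22.0625, f(31/6) = -1105/36, f(73/12) = -5905/144.
Sum = Δs · [f(1.5) + f(29/12) + f(10/3) + ...].
Sum ≈ -114.55150.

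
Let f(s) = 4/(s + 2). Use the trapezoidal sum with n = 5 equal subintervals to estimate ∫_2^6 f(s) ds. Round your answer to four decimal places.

Δs = (6 − 2)/5 = 0.8.
f(2) = 1, f(2.8) = 5/6, f(3.6) = 5/7, f(4.4) = 0.625, f(5.2) = 5/9, f(6) = 0.5.
T_5 = (Δs/2)·[f(s_0) + 2f(s_1) + ... + 2f(s_{4}) + f(s_5)].
Sum ≈ 2.7825.

2.7825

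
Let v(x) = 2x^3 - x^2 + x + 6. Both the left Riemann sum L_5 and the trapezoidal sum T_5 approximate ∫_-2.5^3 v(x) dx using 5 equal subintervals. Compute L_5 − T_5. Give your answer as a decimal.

-48.4

L_5 = -6.71.
T_5 = 41.69.
L_5 − T_5 = -48.4.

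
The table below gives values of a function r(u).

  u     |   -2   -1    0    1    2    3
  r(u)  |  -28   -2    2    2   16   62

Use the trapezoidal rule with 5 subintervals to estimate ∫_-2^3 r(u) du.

Δu = 1.
T_5 = (1/2)·[(-28) + 2·(-2) + 2·2 + 2·2 + 2·16 + 62] = 35.

35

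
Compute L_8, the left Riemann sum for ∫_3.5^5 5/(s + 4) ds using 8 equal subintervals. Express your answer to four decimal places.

Δs = (5 − 3.5)/8 = 0.1875.
Left endpoints: 3.5, 3.6875, 3.875, 4.0625, 4.25, 4.4375, 4.625, 4.8125.
f(3.5) = 2/3, f(3.6875) = 80/123, f(3.875) = 40/63, f(4.0625) = 80/129, f(4.25) = 20/33, f(4.4375) = 16/27, f(4.625) = 40/69, f(4.8125) = 80/141.
Sum = Δs · [f(3.5) + f(3.6875) + f(3.875) + ...].
Sum ≈ 0.9221.

0.9221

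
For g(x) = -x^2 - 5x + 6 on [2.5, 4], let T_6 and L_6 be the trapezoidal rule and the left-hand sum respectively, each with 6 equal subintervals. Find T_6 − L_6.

-2.15625

T_6 = -31.515625.
L_6 = -29.359375.
T_6 − L_6 = -2.15625.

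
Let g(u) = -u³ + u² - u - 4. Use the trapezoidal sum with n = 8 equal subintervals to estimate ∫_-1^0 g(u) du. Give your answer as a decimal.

Δu = (0 − (-1))/8 = 0.125.
g(-1) = -1, g(-0.875) = -865/512, g(-0.75) = -2.265625, g(-0.625) = -1403/512, g(-0.5) = -3.125, g(-0.375) = -1757/512, g(-0.25) = -3.671875, g(-0.125) = -1975/512, g(0) = -4.
T_8 = (Δu/2)·[g(u_0) + 2g(u_1) + ... + 2g(u_{7}) + g(u_8)].
Sum = -2.91015625.

-2.91015625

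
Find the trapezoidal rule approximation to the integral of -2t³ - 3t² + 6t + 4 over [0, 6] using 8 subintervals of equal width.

-743.8125

Δt = (6 − 0)/8 = 0.75.
f(0) = 4, f(0.75) = 5.96875, f(1.5) = -0.5, f(2.25) = -20.46875, f(3) = -59, f(3.75) = -121.15625, f(4.5) = -212, f(5.25) = -336.59375, f(6) = -500.
T_8 = (Δt/2)·[f(t_0) + 2f(t_1) + ... + 2f(t_{7}) + f(t_8)].
Sum = -743.8125.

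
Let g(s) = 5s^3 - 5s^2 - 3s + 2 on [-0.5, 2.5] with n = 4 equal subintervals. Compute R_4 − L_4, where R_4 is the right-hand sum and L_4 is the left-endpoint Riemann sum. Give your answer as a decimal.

29.8125

R_4 = 37.21875.
L_4 = 7.40625.
R_4 − L_4 = 29.8125.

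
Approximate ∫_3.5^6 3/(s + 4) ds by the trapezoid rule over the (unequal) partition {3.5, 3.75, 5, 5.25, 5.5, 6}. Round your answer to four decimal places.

0.8648

Subinterval widths: 0.25, 1.25, 0.25, 0.25, 0.5.
f(3.5) = 0.4, f(3.75) = 12/31, f(5) = 1/3, f(5.25) = 12/37, f(5.5) = 6/19, f(6) = 0.3.
On each subinterval the trapezoid contributes (Δs_i/2)·[f(s_{i-1}) + f(s_i)].
Sum ≈ 0.8648.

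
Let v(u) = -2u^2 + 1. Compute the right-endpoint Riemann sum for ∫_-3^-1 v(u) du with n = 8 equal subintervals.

-13.375

Δu = (-1 − (-3))/8 = 0.25.
Right endpoints: -2.75, -2.5, -2.25, -2, -1.75, -1.5, -1.25, -1.
v(-2.75) = -14.125, v(-2.5) = -11.5, v(-2.25) = -9.125, v(-2) = -7, v(-1.75) = -5.125, v(-1.5) = -3.5, v(-1.25) = -2.125, v(-1) = -1.
Sum = Δu · [v(-2.75) + v(-2.5) + v(-2.25) + ...].
Sum = -13.375.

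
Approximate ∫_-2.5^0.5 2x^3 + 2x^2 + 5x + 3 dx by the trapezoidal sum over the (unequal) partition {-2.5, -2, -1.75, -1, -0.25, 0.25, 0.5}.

-15.7734375

Subinterval widths: 0.5, 0.25, 0.75, 0.75, 0.5, 0.25.
f(-2.5) = -28.25, f(-2) = -15, f(-1.75) = -10.34375, f(-1) = -2, f(-0.25) = 1.84375, f(0.25) = 4.40625, f(0.5) = 6.25.
On each subinterval the trapezoid contributes (Δx_i/2)·[f(x_{i-1}) + f(x_i)].
Sum = -15.7734375.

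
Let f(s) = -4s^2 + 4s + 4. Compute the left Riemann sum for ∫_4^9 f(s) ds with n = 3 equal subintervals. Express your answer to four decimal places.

-545.9259

Δs = (9 − 4)/3 = 5/3.
Left endpoints: 4, 17/3, 22/3.
f(4) = -44, f(17/3) = -916/9, f(22/3) = -1636/9.
Sum = Δs · [f(4) + f(17/3) + f(22/3)].
Sum ≈ -545.9259.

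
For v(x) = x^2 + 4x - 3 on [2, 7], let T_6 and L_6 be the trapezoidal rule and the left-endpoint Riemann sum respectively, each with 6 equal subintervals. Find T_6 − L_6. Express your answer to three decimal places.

T_6 ≈ 187.24537.
L_6 ≈ 160.16204.
T_6 − L_6 ≈ 27.083.

27.083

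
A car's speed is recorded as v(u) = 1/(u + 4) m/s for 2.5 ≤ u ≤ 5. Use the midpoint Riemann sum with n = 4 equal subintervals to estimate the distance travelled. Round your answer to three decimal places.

Δu = (5 − 2.5)/4 = 0.625.
Midpoints: 2.8125, 3.4375, 4.0625, 4.6875.
v(2.8125) = 16/109, v(3.4375) = 16/119, v(4.0625) = 16/129, v(4.6875) = 16/139.
Sum = Δu · [v(2.8125) + v(3.4375) + v(4.0625) + v(4.6875)].
Sum ≈ 0.325.

0.325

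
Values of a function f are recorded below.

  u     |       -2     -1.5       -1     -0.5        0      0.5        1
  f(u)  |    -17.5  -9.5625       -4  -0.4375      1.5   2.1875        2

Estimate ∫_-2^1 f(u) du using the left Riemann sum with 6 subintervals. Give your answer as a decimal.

Δu = 0.5.
Sum = 0.5·[(-17.5) + (-9.5625) + (-4) + (-0.4375) + 1.5 + 2.1875] = -13.90625.

-13.90625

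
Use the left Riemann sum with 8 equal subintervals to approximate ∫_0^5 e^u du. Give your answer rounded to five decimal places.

106.11420

Δu = (5 − 0)/8 = 0.625.
Left endpoints: 0, 0.625, 1.25, 1.875, 2.5, 3.125, 3.75, 4.375.
f(0) ≈ 1.00000, f(0.625) ≈ 1.86825, f(1.25) ≈ 3.49034, f(1.875) ≈ 6.52082, f(2.5) ≈ 12.18249, f(3.125) ≈ 22.75990, f(3.75) ≈ 42.52108, f(4.375) ≈ 79.43984.
Sum = Δu · [f(0) + f(0.625) + f(1.25) + ...].
Sum ≈ 106.11420.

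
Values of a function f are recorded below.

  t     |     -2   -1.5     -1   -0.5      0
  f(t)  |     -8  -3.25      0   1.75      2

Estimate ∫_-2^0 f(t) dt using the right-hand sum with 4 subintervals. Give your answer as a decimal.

0.25

Δt = 0.5.
Sum = 0.5·[(-3.25) + 0 + 1.75 + 2] = 0.25.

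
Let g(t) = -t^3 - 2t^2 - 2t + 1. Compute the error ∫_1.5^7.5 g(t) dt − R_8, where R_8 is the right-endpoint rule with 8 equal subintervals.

Exact integral: ∫_1.5^7.5 g(t) dt = -1116.75.
R_8 = -1327.40625.
Error = -1116.75 − (-1327.40625) = 210.65625.

210.65625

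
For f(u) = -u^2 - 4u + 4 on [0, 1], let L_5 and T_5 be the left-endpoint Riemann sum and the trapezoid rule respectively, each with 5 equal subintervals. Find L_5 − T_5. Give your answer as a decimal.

0.5

L_5 = 2.16.
T_5 = 1.66.
L_5 − T_5 = 0.5.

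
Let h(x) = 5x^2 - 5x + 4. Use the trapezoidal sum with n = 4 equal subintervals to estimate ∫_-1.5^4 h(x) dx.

Δx = (4 − (-1.5))/4 = 1.375.
h(-1.5) = 22.75, h(-0.125) = 4.703125, h(1.25) = 5.5625, h(2.625) = 25.328125, h(4) = 64.
T_4 = (Δx/2)·[h(x_0) + 2h(x_1) + 2h(x_2) + 2h(x_3) + h(x_4)].
Sum = 108.58203125.

108.58203125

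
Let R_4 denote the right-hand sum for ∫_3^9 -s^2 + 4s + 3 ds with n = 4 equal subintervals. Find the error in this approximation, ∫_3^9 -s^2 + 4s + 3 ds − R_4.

38.25

Exact integral: ∫_3^9 f(s) ds = -72.
R_4 = -110.25.
Error = -72 − (-110.25) = 38.25.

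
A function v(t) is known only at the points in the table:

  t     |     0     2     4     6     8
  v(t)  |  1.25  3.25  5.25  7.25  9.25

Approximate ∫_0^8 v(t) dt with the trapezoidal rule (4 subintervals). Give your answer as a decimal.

Δt = 2.
T_4 = (2/2)·[1.25 + 2·3.25 + 2·5.25 + 2·7.25 + 9.25] = 42.

42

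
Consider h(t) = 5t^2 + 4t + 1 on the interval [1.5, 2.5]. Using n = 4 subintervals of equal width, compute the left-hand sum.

26.46875

Δt = (2.5 − 1.5)/4 = 0.25.
Left endpoints: 1.5, 1.75, 2, 2.25.
h(1.5) = 18.25, h(1.75) = 23.3125, h(2) = 29, h(2.25) = 35.3125.
Sum = Δt · [h(1.5) + h(1.75) + h(2) + h(2.25)].
Sum = 26.46875.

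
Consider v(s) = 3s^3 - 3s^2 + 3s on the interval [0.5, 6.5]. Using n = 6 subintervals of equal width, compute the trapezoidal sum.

Δs = (6.5 − 0.5)/6 = 1.
v(0.5) = 1.125, v(1.5) = 7.875, v(2.5) = 35.625, v(3.5) = 102.375, v(4.5) = 226.125, v(5.5) = 424.875, v(6.5) = 716.625.
T_6 = (Δs/2)·[v(s_0) + 2v(s_1) + ... + 2v(s_{5}) + v(s_6)].
Sum = 1155.75.

1155.75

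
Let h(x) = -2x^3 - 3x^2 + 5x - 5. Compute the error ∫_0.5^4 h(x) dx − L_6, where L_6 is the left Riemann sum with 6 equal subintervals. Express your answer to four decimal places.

Exact integral: ∫_0.5^4 h(x) dx = -169.96875.
L_6 ≈ -127.306424.
Error ≈ -169.96875 − (-127.306424) ≈ -42.6623.

-42.6623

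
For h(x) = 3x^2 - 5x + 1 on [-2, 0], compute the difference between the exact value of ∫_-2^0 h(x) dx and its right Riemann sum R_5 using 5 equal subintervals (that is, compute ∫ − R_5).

Exact integral: ∫_-2^0 h(x) dx = 20.
R_5 = 15.76.
Error = 20 − 15.76 = 4.24.

4.24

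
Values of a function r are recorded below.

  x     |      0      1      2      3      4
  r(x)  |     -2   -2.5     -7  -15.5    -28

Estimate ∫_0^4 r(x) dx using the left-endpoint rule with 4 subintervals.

-27

Δx = 1.
Sum = 1·[(-2) + (-2.5) + (-7) + (-15.5)] = -27.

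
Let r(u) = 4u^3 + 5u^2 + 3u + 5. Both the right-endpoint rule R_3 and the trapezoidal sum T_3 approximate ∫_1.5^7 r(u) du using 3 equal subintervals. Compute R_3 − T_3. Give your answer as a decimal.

1474.6875

R_3 ≈ 4706.82870.
T_3 ≈ 3232.14120.
R_3 − T_3 = 1474.6875.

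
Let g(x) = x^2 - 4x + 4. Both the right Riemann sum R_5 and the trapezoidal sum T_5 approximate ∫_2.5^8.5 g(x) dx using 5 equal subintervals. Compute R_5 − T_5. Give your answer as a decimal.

25.2

R_5 = 118.14.
T_5 = 92.94.
R_5 − T_5 = 25.2.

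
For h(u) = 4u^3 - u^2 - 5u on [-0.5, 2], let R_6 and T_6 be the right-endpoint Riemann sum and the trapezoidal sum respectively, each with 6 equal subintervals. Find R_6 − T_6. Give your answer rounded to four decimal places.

R_6 ≈ 7.818287.
T_6 ≈ 4.432870.
R_6 − T_6 ≈ 3.3854.

3.3854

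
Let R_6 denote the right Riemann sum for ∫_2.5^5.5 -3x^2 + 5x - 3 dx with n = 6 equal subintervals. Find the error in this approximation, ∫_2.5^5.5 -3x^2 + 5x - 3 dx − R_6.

14.625

Exact integral: ∫_2.5^5.5 f(x) dx = -99.75.
R_6 = -114.375.
Error = -99.75 − (-114.375) = 14.625.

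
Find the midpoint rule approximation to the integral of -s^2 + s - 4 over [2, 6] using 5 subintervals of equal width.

Δs = (6 − 2)/5 = 0.8.
Midpoints: 2.4, 3.2, 4, 4.8, 5.6.
f(2.4) = -7.36, f(3.2) = -11.04, f(4) = -16, f(4.8) = -22.24, f(5.6) = -29.76.
Sum = Δs · [f(2.4) + f(3.2) + f(4) + f(4.8) + f(5.6)].
Sum = -69.12.

-69.12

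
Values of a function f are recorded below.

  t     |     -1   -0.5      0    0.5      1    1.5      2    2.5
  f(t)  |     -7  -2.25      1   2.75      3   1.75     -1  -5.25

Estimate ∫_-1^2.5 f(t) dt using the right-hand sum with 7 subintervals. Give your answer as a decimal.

Δt = 0.5.
Sum = 0.5·[(-2.25) + 1 + 2.75 + 3 + 1.75 + (-1) + (-5.25)] = 0.

0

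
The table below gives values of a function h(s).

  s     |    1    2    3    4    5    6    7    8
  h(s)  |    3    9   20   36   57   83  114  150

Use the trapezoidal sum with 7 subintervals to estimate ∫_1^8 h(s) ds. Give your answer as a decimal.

395.5

Δs = 1.
T_7 = (1/2)·[3 + 2·9 + 2·20 + 2·36 + 2·57 + 2·83 + 2·114 + 150] = 395.5.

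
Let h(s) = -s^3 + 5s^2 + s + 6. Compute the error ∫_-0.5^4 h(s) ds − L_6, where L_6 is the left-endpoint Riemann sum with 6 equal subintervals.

Exact integral: ∫_-0.5^4 h(s) ds = 77.765625.
L_6 = 70.48828125.
Error = 77.765625 − 70.48828125 = 7.27734375.

7.27734375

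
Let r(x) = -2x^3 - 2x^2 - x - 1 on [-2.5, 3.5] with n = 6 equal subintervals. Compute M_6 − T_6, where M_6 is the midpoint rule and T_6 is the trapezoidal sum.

M_6 = -101.
T_6 = -108.5.
M_6 − T_6 = 7.5.

7.5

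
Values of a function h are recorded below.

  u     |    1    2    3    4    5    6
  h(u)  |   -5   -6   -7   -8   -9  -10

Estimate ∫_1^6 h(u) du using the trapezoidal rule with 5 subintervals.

-37.5

Δu = 1.
T_5 = (1/2)·[(-5) + 2·(-6) + 2·(-7) + 2·(-8) + 2·(-9) + (-10)] = -37.5.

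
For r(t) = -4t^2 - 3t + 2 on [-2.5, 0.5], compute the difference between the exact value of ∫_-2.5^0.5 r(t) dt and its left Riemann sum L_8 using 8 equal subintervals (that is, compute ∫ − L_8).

3.09375

Exact integral: ∫_-2.5^0.5 r(t) dt = -6.
L_8 = -9.09375.
Error = -6 − (-9.09375) = 3.09375.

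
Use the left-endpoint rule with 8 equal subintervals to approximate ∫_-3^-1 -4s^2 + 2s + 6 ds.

-35.25

Δs = (-1 − (-3))/8 = 0.25.
Left endpoints: -3, -2.75, -2.5, -2.25, -2, -1.75, -1.5, -1.25.
f(-3) = -36, f(-2.75) = -29.75, f(-2.5) = -24, f(-2.25) = -18.75, f(-2) = -14, f(-1.75) = -9.75, f(-1.5) = -6, f(-1.25) = -2.75.
Sum = Δs · [f(-3) + f(-2.75) + f(-2.5) + ...].
Sum = -35.25.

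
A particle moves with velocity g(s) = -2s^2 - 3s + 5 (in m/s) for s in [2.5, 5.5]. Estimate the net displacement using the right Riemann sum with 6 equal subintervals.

-136

Δs = (5.5 − 2.5)/6 = 0.5.
Right endpoints: 3, 3.5, 4, 4.5, 5, 5.5.
g(3) = -22, g(3.5) = -30, g(4) = -39, g(4.5) = -49, g(5) = -60, g(5.5) = -72.
Sum = Δs · [g(3) + g(3.5) + g(4) + ...].
Sum = -136.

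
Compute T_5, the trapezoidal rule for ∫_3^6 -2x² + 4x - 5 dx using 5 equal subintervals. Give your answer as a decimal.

-87.36

Δx = (6 − 3)/5 = 0.6.
f(3) = -11, f(3.6) = -16.52, f(4.2) = -23.48, f(4.8) = -31.88, f(5.4) = -41.72, f(6) = -53.
T_5 = (Δx/2)·[f(x_0) + 2f(x_1) + ... + 2f(x_{4}) + f(x_5)].
Sum = -87.36.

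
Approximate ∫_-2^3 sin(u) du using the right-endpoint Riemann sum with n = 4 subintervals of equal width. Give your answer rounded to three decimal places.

Δu = (3 − (-2))/4 = 1.25.
Right endpoints: -0.75, 0.5, 1.75, 3.
f(-0.75) ≈ -0.682, f(0.5) ≈ 0.479, f(1.75) ≈ 0.984, f(3) ≈ 0.141.
Sum = Δu · [f(-0.75) + f(0.5) + f(1.75) + f(3)].
Sum ≈ 1.154.

1.154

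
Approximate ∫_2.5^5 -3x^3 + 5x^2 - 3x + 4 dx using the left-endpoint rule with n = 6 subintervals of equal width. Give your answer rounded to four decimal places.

-226.9755

Δx = (5 − 2.5)/6 = 5/12.
Left endpoints: 2.5, 35/12, 10/3, 3.75, 25/6, 55/12.
f(2.5) = -19.125, f(35/12) = -7037/192, f(10/3) = -554/9, f(3.75) = -95.140625, f(25/6) = -3329/24, f(55/12) = -111491/576.
Sum = Δx · [f(2.5) + f(35/12) + f(10/3) + ...].
Sum ≈ -226.9755.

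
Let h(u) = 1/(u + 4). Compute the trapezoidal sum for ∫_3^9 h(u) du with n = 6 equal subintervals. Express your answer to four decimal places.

0.6202

Δu = (9 − 3)/6 = 1.
h(3) = 1/7, h(4) = 0.125, h(5) = 1/9, h(6) = 0.1, h(7) = 1/11, h(8) = 1/12, h(9) = 1/13.
T_6 = (Δu/2)·[h(u_0) + 2h(u_1) + ... + 2h(u_{5}) + h(u_6)].
Sum ≈ 0.6202.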